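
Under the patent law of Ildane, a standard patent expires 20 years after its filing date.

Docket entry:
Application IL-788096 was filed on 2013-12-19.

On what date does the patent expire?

Filing date + 20 years → 19 December 2033.

2033-12-19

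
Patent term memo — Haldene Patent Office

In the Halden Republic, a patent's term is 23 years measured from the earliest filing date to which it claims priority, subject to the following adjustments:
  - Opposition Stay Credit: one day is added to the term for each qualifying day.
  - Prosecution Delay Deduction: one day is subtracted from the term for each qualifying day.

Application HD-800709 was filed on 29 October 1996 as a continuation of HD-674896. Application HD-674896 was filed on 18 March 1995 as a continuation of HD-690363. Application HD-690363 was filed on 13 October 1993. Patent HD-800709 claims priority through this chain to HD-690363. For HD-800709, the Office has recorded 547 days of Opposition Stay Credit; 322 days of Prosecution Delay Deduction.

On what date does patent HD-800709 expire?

2017-05-26

Earliest priority filing: 13 October 1993.
Base term: 13 October 1993 + 23 years → 13 October 2016.
Opposition Stay Credit: +547 days → 13 April 2018.
Prosecution Delay Deduction: −322 days → 26 May 2017.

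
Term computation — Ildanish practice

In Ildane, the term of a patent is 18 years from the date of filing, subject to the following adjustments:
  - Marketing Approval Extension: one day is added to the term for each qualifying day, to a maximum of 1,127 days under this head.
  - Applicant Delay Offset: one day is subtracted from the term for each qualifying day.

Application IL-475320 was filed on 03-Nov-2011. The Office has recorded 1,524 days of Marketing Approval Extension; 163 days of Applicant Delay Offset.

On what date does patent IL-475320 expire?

Base term: filing date + 18 years → 3 November 2029.
Marketing Approval Extension: 1524 days claimed exceeds the 1127-day cap, so +1127 days → 4 December 2032.
Applicant Delay Offset: −163 days → 24 June 2032.

June 24, 2032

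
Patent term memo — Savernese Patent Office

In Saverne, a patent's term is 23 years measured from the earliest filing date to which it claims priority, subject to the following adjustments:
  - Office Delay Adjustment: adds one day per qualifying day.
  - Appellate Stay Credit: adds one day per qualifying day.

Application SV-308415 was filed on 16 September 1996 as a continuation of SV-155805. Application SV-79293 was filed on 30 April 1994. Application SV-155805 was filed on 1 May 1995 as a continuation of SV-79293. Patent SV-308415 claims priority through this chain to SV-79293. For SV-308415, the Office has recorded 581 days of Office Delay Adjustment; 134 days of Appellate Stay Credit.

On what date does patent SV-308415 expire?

Earliest priority filing: 30 April 1994.
Base term: 30 April 1994 + 23 years → 30 April 2017.
Office Delay Adjustment: +581 days → 2 December 2018.
Appellate Stay Credit: +134 days → 15 April 2019.

April 15, 2019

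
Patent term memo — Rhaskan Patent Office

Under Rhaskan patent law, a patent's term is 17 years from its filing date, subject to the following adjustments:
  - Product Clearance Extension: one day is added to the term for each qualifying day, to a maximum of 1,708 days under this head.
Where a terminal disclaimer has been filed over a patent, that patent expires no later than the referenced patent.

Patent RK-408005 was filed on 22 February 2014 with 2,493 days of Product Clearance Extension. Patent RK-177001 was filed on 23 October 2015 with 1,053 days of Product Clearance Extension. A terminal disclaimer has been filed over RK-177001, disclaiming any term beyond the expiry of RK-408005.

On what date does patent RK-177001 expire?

2035-09-11

Natural term of RK-177001:
  Base: filing + 17 years → 23 October 2032.
  Product Clearance Extension: 1053 days (within the 1708-day cap) → +1053 days → 11 September 2035.
Expiry of referenced patent RK-408005:
  Base: filing + 17 years → 22 February 2031.
  Product Clearance Extension: 2493 days claimed exceeds the 1708-day cap, so +1708 days → 27 October 2035.
Terminal disclaimer: RK-177001 expires on the earlier of 11 September 2035 and 27 October 2035.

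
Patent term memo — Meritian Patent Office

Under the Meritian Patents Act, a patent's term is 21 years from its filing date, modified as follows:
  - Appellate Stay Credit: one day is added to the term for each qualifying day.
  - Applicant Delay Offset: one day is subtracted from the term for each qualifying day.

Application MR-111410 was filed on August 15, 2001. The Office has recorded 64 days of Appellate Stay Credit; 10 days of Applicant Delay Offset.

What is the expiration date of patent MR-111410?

Base term: filing date + 21 years → 15 August 2022.
Appellate Stay Credit: +64 days → 18 October 2022.
Applicant Delay Offset: −10 days → 8 October 2022.

2022-10-08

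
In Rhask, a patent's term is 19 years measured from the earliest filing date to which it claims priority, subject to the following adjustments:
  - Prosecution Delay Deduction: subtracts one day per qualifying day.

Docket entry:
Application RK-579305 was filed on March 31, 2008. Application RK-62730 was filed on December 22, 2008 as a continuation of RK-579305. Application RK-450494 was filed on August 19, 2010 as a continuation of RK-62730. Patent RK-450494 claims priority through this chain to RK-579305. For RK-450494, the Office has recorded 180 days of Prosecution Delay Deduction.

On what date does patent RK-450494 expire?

2026-10-02

Earliest priority filing: 31 March 2008.
Base term: 31 March 2008 + 19 years → 31 March 2027.
Prosecution Delay Deduction: −180 days → 2 October 2026.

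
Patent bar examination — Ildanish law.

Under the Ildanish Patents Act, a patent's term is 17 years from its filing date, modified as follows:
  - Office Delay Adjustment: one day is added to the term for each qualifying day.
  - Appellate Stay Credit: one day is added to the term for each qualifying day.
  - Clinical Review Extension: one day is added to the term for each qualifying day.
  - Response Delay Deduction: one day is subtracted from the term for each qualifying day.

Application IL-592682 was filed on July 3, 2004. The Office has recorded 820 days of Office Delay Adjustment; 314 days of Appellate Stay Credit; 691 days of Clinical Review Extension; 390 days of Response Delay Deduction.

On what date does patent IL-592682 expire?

Base term: filing date + 17 years → 3 July 2021.
Office Delay Adjustment: +820 days → 1 October 2023.
Appellate Stay Credit: +314 days → 10 August 2024.
Clinical Review Extension: +691 days → 2 July 2026.
Response Delay Deduction: −390 days → 7 June 2025.

June 7, 2025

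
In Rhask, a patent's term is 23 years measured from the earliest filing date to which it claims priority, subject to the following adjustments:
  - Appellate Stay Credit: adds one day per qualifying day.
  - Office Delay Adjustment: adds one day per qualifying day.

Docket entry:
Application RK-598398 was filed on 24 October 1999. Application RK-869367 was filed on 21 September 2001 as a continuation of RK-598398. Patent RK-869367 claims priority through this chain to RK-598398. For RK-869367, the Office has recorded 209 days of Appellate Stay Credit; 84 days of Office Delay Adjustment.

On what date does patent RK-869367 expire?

Earliest priority filing: 24 October 1999.
Base term: 24 October 1999 + 23 years → 24 October 2022.
Appellate Stay Credit: +209 days → 21 May 2023.
Office Delay Adjustment: +84 days → 13 August 2023.

August 13, 2023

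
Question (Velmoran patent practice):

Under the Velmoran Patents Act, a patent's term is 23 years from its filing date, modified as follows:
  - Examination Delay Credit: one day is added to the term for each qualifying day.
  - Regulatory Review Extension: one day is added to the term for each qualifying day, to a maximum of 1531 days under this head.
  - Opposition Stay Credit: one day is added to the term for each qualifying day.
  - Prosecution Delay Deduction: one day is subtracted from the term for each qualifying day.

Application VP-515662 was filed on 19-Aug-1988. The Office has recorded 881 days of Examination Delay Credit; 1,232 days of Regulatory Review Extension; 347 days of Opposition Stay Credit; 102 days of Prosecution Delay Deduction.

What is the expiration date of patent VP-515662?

Base term: filing date + 23 years → 19 August 2011.
Examination Delay Credit: +881 days → 16 January 2014.
Regulatory Review Extension: 1232 days (within the 1531-day cap) → +1232 days → 1 June 2017.
Opposition Stay Credit: +347 days → 14 May 2018.
Prosecution Delay Deduction: −102 days → 1 February 2018.

2018-02-01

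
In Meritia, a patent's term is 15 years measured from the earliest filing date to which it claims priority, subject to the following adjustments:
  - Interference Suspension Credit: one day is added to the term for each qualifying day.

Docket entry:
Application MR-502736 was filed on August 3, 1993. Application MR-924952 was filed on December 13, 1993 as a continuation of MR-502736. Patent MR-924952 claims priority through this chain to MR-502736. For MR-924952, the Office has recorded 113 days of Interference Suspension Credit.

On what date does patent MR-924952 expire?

November 24, 2008

Earliest priority filing: 3 August 1993.
Base term: 3 August 1993 + 15 years → 3 August 2008.
Interference Suspension Credit: +113 days → 24 November 2008.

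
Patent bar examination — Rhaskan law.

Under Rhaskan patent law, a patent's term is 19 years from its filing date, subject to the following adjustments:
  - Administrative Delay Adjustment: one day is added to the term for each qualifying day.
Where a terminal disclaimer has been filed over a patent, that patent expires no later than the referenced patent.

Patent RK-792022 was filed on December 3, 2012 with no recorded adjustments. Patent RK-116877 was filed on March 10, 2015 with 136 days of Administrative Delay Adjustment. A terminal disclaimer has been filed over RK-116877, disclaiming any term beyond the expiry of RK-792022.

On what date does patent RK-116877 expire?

Natural term of RK-116877:
  Base: filing + 19 years → 10 March 2034.
  Administrative Delay Adjustment: +136 days → 24 July 2034.
Expiry of referenced patent RK-792022:
  Base: filing + 19 years → 3 December 2031.
Terminal disclaimer: RK-116877 expires on the earlier of 24 July 2034 and 3 December 2031.

December 3, 2031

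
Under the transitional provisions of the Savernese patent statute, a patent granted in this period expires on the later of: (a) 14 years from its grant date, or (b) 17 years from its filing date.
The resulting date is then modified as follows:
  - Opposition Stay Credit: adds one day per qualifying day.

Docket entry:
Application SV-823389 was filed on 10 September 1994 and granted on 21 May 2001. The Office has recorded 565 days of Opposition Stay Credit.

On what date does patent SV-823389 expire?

December 6, 2016

(a) grant + 14 years → 21 May 2015.
(b) filing + 17 years → 10 September 2011.
Later of the two: 21 May 2015.
Opposition Stay Credit: +565 days → 6 December 2016.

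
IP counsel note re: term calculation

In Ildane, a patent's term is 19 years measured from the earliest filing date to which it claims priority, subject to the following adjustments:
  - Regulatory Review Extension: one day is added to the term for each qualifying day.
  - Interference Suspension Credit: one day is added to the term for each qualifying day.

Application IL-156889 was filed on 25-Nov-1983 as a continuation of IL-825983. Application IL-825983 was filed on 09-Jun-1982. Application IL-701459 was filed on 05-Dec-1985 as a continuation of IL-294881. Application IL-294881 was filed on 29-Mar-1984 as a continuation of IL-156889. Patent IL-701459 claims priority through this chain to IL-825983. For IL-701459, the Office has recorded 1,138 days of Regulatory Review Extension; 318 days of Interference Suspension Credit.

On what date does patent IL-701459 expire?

2005-06-04

Earliest priority filing: 9 June 1982.
Base term: 9 June 1982 + 19 years → 9 June 2001.
Regulatory Review Extension: +1138 days → 21 July 2004.
Interference Suspension Credit: +318 days → 4 June 2005.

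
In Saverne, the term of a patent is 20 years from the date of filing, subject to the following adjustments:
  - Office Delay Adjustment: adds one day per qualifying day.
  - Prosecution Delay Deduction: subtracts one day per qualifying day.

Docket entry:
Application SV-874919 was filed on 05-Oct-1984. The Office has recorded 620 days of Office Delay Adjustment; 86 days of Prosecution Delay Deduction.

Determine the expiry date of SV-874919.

Base term: filing date + 20 years → 5 October 2004.
Office Delay Adjustment: +620 days → 17 June 2006.
Prosecution Delay Deduction: −86 days → 23 March 2006.

2006-03-23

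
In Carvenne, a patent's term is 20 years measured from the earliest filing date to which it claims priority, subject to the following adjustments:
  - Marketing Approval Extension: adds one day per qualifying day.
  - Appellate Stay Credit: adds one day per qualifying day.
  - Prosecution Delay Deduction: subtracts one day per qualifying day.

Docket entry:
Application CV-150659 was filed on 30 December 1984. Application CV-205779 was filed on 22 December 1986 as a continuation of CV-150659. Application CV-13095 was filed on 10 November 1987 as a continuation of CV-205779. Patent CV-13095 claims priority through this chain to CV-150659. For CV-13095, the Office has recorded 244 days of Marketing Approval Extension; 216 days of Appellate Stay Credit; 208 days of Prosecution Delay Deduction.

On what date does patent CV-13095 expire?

September 8, 2005

Earliest priority filing: 30 December 1984.
Base term: 30 December 1984 + 20 years → 30 December 2004.
Marketing Approval Extension: +244 days → 31 August 2005.
Appellate Stay Credit: +216 days → 4 April 2006.
Prosecution Delay Deduction: −208 days → 8 September 2005.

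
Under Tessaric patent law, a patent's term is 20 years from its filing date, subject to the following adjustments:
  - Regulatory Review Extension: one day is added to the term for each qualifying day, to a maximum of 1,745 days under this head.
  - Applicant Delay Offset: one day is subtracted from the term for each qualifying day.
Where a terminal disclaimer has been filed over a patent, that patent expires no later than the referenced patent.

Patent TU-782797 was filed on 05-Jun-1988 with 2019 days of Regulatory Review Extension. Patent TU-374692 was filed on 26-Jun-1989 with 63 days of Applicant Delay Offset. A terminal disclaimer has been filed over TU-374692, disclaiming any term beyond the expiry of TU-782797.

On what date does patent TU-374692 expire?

2009-04-24

Natural term of TU-374692:
  Base: filing + 20 years → 26 June 2009.
  Applicant Delay Offset: −63 days → 24 April 2009.
Expiry of referenced patent TU-782797:
  Base: filing + 20 years → 5 June 2008.
  Regulatory Review Extension: 2019 days claimed exceeds the 1745-day cap, so +1745 days → 16 March 2013.
Terminal disclaimer: TU-374692 expires on the earlier of 24 April 2009 and 16 March 2013.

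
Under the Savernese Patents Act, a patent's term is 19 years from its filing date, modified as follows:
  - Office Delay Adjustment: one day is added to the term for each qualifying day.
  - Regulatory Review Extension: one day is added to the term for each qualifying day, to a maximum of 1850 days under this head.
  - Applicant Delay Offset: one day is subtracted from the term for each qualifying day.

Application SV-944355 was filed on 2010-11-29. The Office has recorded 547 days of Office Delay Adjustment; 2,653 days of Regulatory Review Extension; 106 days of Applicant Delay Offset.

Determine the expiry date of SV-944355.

2036-03-08

Base term: filing date + 19 years → 29 November 2029.
Office Delay Adjustment: +547 days → 30 May 2031.
Regulatory Review Extension: 2653 days claimed exceeds the 1850-day cap, so +1850 days → 22 June 2036.
Applicant Delay Offset: −106 days → 8 March 2036.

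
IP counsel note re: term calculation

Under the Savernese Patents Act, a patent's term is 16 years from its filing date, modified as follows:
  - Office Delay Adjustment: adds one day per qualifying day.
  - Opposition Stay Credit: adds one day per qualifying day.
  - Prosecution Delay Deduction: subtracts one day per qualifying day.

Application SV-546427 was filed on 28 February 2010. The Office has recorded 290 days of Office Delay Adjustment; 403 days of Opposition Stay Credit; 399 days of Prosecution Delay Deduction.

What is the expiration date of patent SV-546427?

December 19, 2026

Base term: filing date + 16 years → 28 February 2026.
Office Delay Adjustment: +290 days → 15 December 2026.
Opposition Stay Credit: +403 days → 22 January 2028.
Prosecution Delay Deduction: −399 days → 19 December 2026.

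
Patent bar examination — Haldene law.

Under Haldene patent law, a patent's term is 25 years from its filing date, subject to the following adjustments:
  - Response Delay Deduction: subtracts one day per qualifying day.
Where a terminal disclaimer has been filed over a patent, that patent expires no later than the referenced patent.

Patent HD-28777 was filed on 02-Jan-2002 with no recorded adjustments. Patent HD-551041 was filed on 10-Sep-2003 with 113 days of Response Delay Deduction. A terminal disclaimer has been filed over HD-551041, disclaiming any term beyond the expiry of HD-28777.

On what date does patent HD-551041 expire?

2027-01-02

Natural term of HD-551041:
  Base: filing + 25 years → 10 September 2028.
  Response Delay Deduction: −113 days → 20 May 2028.
Expiry of referenced patent HD-28777:
  Base: filing + 25 years → 2 January 2027.
Terminal disclaimer: HD-551041 expires on the earlier of 20 May 2028 and 2 January 2027.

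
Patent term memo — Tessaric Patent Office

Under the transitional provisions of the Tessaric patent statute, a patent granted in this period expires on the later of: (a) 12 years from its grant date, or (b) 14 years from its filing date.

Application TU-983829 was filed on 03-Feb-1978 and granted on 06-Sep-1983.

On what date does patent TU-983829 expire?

(a) grant + 12 years → 6 September 1995.
(b) filing + 14 years → 3 February 1992.
Later of the two: 6 September 1995.

September 6, 1995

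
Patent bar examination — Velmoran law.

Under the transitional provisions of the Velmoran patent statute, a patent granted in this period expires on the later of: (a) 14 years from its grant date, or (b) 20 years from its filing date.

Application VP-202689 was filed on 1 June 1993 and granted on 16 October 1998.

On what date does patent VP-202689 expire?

2013-06-01

(a) grant + 14 years → 16 October 2012.
(b) filing + 20 years → 1 June 2013.
Later of the two: 1 June 2013.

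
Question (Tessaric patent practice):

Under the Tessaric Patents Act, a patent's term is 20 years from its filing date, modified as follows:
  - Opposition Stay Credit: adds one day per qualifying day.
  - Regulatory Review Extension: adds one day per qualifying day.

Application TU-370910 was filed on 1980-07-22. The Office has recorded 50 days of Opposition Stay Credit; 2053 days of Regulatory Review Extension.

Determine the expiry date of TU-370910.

Base term: filing date + 20 years → 22 July 2000.
Opposition Stay Credit: +50 days → 10 September 2000.
Regulatory Review Extension: +2053 days → 25 April 2006.

2006-04-25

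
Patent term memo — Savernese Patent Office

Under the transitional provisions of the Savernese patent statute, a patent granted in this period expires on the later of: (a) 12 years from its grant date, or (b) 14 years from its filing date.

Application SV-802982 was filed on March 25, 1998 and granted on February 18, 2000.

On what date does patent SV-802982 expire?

2012-03-25

(a) grant + 12 years → 18 February 2012.
(b) filing + 14 years → 25 March 2012.
Later of the two: 25 March 2012.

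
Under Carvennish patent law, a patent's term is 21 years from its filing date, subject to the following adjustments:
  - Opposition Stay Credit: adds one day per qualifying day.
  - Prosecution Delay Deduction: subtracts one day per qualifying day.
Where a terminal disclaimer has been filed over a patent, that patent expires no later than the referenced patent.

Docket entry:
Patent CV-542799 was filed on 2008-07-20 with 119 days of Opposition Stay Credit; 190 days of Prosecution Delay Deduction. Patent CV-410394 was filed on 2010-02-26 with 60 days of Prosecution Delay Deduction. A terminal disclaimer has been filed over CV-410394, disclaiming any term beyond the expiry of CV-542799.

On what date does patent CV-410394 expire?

Natural term of CV-410394:
  Base: filing + 21 years → 26 February 2031.
  Prosecution Delay Deduction: −60 days → 28 December 2030.
Expiry of referenced patent CV-542799:
  Base: filing + 21 years → 20 July 2029.
  Opposition Stay Credit: +119 days → 16 November 2029.
  Prosecution Delay Deduction: −190 days → 10 May 2029.
Terminal disclaimer: CV-410394 expires on the earlier of 28 December 2030 and 10 May 2029.

2029-05-10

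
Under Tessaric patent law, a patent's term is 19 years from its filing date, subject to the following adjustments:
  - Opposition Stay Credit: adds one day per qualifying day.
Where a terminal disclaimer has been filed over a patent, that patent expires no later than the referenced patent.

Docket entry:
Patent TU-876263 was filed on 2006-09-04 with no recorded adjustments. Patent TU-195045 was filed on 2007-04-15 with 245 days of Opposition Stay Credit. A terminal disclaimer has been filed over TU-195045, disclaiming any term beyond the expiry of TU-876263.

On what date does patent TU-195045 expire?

Natural term of TU-195045:
  Base: filing + 19 years → 15 April 2026.
  Opposition Stay Credit: +245 days → 16 December 2026.
Expiry of referenced patent TU-876263:
  Base: filing + 19 years → 4 September 2025.
Terminal disclaimer: TU-195045 expires on the earlier of 16 December 2026 and 4 September 2025.

September 4, 2025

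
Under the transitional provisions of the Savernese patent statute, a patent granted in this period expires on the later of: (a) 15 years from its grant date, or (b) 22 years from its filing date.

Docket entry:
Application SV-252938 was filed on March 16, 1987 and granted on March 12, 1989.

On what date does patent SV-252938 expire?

(a) grant + 15 years → 12 March 2004.
(b) filing + 22 years → 16 March 2009.
Later of the two: 16 March 2009.

March 16, 2009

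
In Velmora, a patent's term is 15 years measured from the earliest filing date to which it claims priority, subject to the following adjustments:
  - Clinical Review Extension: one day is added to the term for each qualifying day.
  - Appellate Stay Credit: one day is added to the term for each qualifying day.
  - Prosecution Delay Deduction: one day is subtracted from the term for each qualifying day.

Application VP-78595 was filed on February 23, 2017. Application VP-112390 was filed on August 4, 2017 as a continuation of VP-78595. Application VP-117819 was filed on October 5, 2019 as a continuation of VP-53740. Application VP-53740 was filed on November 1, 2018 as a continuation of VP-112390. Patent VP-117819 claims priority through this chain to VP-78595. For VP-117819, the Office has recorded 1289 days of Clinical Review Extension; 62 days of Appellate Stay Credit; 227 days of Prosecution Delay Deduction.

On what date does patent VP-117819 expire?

2035-03-23

Earliest priority filing: 23 February 2017.
Base term: 23 February 2017 + 15 years → 23 February 2032.
Clinical Review Extension: +1289 days → 4 September 2035.
Appellate Stay Credit: +62 days → 5 November 2035.
Prosecution Delay Deduction: −227 days → 23 March 2035.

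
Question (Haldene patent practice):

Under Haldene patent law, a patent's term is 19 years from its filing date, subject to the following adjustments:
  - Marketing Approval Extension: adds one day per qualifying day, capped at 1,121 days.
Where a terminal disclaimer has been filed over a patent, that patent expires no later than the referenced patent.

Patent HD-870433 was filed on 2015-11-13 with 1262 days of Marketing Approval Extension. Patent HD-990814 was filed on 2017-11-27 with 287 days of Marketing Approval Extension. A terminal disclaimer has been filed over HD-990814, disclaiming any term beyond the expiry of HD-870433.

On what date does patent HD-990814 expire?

Natural term of HD-990814:
  Base: filing + 19 years → 27 November 2036.
  Marketing Approval Extension: 287 days (within the 1121-day cap) → +287 days → 10 September 2037.
Expiry of referenced patent HD-870433:
  Base: filing + 19 years → 13 November 2034.
  Marketing Approval Extension: 1262 days claimed exceeds the 1121-day cap, so +1121 days → 8 December 2037.
Terminal disclaimer: HD-990814 expires on the earlier of 10 September 2037 and 8 December 2037.

September 10, 2037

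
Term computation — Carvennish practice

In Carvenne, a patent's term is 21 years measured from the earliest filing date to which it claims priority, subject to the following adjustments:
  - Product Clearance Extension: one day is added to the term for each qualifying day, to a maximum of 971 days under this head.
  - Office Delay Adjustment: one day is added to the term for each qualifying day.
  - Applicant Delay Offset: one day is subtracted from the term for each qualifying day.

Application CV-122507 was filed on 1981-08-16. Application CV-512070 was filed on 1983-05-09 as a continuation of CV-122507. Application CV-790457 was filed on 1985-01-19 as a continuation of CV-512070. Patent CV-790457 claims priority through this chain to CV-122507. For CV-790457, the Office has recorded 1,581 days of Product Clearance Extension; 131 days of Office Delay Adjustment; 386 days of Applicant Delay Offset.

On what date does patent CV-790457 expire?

Earliest priority filing: 16 August 1981.
Base term: 16 August 1981 + 21 years → 16 August 2002.
Product Clearance Extension: 1581 days claimed exceeds the 971-day cap, so +971 days → 13 April 2005.
Office Delay Adjustment: +131 days → 22 August 2005.
Applicant Delay Offset: −386 days → 1 August 2004.

2004-08-01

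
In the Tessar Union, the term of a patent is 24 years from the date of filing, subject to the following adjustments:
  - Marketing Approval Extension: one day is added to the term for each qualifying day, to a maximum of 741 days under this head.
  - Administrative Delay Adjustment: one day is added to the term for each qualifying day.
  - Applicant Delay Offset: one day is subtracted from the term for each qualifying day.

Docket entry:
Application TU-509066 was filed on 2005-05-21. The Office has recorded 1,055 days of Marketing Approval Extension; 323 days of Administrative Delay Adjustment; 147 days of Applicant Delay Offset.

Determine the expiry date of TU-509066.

2031-11-24

Base term: filing date + 24 years → 21 May 2029.
Marketing Approval Extension: 1055 days claimed exceeds the 741-day cap, so +741 days → 1 June 2031.
Administrative Delay Adjustment: +323 days → 19 April 2032.
Applicant Delay Offset: −147 days → 24 November 2031.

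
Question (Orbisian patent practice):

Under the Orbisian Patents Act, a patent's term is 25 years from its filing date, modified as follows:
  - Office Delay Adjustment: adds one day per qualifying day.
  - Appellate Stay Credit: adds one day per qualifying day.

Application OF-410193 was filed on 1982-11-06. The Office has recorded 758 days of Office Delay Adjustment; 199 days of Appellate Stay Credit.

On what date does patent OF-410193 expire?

Base term: filing date + 25 years → 6 November 2007.
Office Delay Adjustment: +758 days → 3 December 2009.
Appellate Stay Credit: +199 days → 20 June 2010.

2010-06-20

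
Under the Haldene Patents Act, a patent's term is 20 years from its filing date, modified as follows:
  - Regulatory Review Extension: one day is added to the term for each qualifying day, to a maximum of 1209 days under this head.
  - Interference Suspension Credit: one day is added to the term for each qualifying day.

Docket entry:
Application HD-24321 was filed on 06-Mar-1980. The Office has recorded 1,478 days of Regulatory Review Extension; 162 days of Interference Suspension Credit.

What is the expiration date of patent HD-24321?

December 7, 2003

Base term: filing date + 20 years → 6 March 2000.
Regulatory Review Extension: 1478 days claimed exceeds the 1209-day cap, so +1209 days → 28 June 2003.
Interference Suspension Credit: +162 days → 7 December 2003.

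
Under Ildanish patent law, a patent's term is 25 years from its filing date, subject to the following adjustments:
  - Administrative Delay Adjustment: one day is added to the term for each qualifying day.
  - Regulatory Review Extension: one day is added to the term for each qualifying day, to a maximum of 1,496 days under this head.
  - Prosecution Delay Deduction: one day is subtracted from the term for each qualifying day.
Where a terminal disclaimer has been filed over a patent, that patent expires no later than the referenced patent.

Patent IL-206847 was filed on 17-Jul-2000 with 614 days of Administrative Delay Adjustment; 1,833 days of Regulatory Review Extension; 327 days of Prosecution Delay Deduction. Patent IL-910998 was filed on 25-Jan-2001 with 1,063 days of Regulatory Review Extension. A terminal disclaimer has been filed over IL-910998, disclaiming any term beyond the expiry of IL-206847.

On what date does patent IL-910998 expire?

December 23, 2028

Natural term of IL-910998:
  Base: filing + 25 years → 25 January 2026.
  Regulatory Review Extension: 1063 days (within the 1496-day cap) → +1063 days → 23 December 2028.
Expiry of referenced patent IL-206847:
  Base: filing + 25 years → 17 July 2025.
  Administrative Delay Adjustment: +614 days → 23 March 2027.
  Regulatory Review Extension: 1833 days claimed exceeds the 1496-day cap, so +1496 days → 27 April 2031.
  Prosecution Delay Deduction: −327 days → 4 June 2030.
Terminal disclaimer: IL-910998 expires on the earlier of 23 December 2028 and 4 June 2030.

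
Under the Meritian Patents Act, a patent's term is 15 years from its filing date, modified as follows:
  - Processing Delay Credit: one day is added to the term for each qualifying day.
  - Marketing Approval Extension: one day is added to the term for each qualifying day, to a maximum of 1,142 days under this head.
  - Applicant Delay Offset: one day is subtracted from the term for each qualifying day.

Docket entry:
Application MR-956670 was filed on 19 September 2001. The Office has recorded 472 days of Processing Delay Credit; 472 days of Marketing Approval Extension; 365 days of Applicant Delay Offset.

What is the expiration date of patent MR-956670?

2018-04-21

Base term: filing date + 15 years → 19 September 2016.
Processing Delay Credit: +472 days → 4 January 2018.
Marketing Approval Extension: 472 days (within the 1142-day cap) → +472 days → 21 April 2019.
Applicant Delay Offset: −365 days → 21 April 2018.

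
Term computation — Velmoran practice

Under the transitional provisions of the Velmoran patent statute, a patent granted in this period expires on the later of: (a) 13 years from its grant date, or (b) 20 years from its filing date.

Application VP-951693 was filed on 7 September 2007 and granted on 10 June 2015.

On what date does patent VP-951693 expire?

June 10, 2028

(a) grant + 13 years → 10 June 2028.
(b) filing + 20 years → 7 September 2027.
Later of the two: 10 June 2028.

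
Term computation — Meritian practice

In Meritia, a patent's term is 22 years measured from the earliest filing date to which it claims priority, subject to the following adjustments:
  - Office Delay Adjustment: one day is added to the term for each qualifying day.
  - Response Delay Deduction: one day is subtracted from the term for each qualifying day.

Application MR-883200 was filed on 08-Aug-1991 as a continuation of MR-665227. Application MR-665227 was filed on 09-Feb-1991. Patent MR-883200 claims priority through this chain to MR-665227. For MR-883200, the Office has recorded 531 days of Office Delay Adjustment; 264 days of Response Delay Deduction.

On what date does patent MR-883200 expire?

November 3, 2013

Earliest priority filing: 9 February 1991.
Base term: 9 February 1991 + 22 years → 9 February 2013.
Office Delay Adjustment: +531 days → 25 July 2014.
Response Delay Deduction: −264 days → 3 November 2013.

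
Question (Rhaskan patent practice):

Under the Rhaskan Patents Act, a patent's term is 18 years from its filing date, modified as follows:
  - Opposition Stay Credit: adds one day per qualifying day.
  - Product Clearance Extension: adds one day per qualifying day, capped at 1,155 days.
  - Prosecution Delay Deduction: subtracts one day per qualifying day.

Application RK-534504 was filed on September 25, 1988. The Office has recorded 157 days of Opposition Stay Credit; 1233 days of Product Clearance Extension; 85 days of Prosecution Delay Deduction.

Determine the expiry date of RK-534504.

February 3, 2010

Base term: filing date + 18 years → 25 September 2006.
Opposition Stay Credit: +157 days → 1 March 2007.
Product Clearance Extension: 1233 days claimed exceeds the 1155-day cap, so +1155 days → 29 April 2010.
Prosecution Delay Deduction: −85 days → 3 February 2010.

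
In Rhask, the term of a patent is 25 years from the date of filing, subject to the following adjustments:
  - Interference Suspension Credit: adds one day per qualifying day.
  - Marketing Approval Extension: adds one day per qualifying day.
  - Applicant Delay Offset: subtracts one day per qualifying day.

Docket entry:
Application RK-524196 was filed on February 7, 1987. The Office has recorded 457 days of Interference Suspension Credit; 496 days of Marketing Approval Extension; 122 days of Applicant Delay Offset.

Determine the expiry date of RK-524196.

2014-05-18

Base term: filing date + 25 years → 7 February 2012.
Interference Suspension Credit: +457 days → 9 May 2013.
Marketing Approval Extension: +496 days → 17 September 2014.
Applicant Delay Offset: −122 days → 18 May 2014.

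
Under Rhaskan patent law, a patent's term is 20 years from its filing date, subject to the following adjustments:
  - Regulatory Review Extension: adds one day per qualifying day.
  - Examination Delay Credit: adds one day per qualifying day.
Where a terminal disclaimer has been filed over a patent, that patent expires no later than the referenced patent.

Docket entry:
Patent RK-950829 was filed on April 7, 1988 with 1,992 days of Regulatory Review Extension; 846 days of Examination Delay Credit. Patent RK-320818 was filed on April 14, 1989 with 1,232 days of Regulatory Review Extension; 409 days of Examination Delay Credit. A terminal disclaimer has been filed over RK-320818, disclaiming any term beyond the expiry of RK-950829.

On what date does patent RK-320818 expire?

October 11, 2013

Natural term of RK-320818:
  Base: filing + 20 years → 14 April 2009.
  Regulatory Review Extension: +1232 days → 28 August 2012.
  Examination Delay Credit: +409 days → 11 October 2013.
Expiry of referenced patent RK-950829:
  Base: filing + 20 years → 7 April 2008.
  Regulatory Review Extension: +1992 days → 20 September 2013.
  Examination Delay Credit: +846 days → 14 January 2016.
Terminal disclaimer: RK-320818 expires on the earlier of 11 October 2013 and 14 January 2016.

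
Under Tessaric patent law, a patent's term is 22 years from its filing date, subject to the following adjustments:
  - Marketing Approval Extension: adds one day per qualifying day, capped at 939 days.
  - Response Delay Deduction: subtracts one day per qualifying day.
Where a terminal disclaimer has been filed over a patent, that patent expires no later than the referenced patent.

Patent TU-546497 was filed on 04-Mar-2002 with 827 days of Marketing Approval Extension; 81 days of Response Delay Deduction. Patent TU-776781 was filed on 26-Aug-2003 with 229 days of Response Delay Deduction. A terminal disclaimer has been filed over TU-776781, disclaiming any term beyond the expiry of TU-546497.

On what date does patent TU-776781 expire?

January 9, 2025

Natural term of TU-776781:
  Base: filing + 22 years → 26 August 2025.
  Response Delay Deduction: −229 days → 9 January 2025.
Expiry of referenced patent TU-546497:
  Base: filing + 22 years → 4 March 2024.
  Marketing Approval Extension: 827 days (within the 939-day cap) → +827 days → 9 June 2026.
  Response Delay Deduction: −81 days → 20 March 2026.
Terminal disclaimer: TU-776781 expires on the earlier of 9 January 2025 and 20 March 2026.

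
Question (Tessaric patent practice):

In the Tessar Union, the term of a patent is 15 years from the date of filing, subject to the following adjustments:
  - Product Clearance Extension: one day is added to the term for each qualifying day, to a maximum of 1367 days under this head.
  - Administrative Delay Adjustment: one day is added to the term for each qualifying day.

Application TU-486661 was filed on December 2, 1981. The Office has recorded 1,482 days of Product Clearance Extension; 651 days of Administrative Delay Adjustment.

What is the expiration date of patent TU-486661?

Base term: filing date + 15 years → 2 December 1996.
Product Clearance Extension: 1482 days claimed exceeds the 1367-day cap, so +1367 days → 30 August 2000.
Administrative Delay Adjustment: +651 days → 12 June 2002.

June 12, 2002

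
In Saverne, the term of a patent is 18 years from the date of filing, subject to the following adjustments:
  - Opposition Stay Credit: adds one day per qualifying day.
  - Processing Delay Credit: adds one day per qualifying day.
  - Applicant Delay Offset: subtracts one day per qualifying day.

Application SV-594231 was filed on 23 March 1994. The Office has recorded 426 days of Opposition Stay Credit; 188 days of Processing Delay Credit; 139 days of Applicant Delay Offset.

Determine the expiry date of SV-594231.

2013-07-11

Base term: filing date + 18 years → 23 March 2012.
Opposition Stay Credit: +426 days → 23 May 2013.
Processing Delay Credit: +188 days → 27 November 2013.
Applicant Delay Offset: −139 days → 11 July 2013.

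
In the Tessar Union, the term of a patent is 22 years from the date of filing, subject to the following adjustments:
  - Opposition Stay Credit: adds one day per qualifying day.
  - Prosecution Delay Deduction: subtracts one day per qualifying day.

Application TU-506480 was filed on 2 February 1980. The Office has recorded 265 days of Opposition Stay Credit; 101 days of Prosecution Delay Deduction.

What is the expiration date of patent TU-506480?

Base term: filing date + 22 years → 2 February 2002.
Opposition Stay Credit: +265 days → 25 October 2002.
Prosecution Delay Deduction: −101 days → 16 July 2002.

July 16, 2002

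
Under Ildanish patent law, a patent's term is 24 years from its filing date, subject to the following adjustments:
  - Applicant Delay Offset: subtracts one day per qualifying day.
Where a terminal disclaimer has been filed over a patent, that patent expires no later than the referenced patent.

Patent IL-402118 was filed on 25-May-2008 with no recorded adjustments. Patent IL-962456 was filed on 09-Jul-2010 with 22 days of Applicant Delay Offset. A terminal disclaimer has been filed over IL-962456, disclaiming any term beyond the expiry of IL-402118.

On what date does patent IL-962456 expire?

Natural term of IL-962456:
  Base: filing + 24 years → 9 July 2034.
  Applicant Delay Offset: −22 days → 17 June 2034.
Expiry of referenced patent IL-402118:
  Base: filing + 24 years → 25 May 2032.
Terminal disclaimer: IL-962456 expires on the earlier of 17 June 2034 and 25 May 2032.

May 25, 2032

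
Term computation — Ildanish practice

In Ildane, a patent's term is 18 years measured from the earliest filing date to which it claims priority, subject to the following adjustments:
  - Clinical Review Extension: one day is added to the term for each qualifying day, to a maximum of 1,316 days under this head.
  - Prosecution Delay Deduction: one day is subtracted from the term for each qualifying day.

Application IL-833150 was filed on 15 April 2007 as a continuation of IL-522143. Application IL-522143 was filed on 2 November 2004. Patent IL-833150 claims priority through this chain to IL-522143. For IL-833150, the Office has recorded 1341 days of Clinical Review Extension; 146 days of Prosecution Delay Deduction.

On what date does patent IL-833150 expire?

January 15, 2026

Earliest priority filing: 2 November 2004.
Base term: 2 November 2004 + 18 years → 2 November 2022.
Clinical Review Extension: 1341 days claimed exceeds the 1316-day cap, so +1316 days → 10 June 2026.
Prosecution Delay Deduction: −146 days → 15 January 2026.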